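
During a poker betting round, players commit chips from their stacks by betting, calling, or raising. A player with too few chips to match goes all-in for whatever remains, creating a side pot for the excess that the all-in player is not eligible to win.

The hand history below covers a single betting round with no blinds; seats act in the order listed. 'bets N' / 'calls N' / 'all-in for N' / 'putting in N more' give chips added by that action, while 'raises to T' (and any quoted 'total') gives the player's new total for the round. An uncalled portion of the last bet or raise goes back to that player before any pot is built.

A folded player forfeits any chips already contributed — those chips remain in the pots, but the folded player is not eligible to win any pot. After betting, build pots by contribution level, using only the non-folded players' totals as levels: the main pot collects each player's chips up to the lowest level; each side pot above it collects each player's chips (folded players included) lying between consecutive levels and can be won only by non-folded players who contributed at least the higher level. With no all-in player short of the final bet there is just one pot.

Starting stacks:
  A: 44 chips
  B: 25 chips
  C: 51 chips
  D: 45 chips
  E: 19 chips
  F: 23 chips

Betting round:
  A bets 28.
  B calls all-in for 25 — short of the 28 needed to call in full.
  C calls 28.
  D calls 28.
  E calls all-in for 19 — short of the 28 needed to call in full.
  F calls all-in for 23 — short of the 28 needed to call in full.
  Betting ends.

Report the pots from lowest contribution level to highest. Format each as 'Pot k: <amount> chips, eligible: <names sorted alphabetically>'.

Contributions: A=28, B=25, C=28, D=28, E=19, F=23
Pot levels (distinct totals of non-folded players): 19, 23, 25, 28
Layer 1-19: 19 each from A, B, C, D, E, F = 19*6 = 114 chips; eligible A, B, C, D, E, F
Layer 20-23: 4 each from A, B, C, D, F = 4*5 = 20 chips; eligible A, B, C, D, F
Layer 24-25: 2 each from A, B, C, D = 2*4 = 8 chips; eligible A, B, C, D
Layer 26-28: 3 each from A, C, D = 3*3 = 9 chips; eligible A, C, D

Pot 1: 114 chips, eligible: A, B, C, D, E, F
Pot 2: 20 chips, eligible: A, B, C, D, F
Pot 3: 8 chips, eligible: A, B, C, D
Pot 4: 9 chips, eligible: A, C, D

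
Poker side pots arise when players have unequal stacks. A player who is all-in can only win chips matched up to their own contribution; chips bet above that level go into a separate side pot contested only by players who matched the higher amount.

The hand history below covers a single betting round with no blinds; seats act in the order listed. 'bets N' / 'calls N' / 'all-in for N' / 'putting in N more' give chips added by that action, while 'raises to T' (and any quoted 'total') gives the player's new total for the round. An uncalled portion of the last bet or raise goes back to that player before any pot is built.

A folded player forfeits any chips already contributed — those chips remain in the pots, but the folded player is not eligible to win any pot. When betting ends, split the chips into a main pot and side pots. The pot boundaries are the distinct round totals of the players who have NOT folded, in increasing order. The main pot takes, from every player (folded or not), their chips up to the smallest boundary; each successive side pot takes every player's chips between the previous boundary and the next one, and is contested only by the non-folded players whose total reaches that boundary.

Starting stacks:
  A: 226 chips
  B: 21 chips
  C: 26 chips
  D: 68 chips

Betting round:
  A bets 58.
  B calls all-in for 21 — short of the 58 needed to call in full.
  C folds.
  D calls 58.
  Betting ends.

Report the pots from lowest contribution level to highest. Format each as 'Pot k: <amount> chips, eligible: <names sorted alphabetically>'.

Contributions: A=58, B=21, D=58
Folded: C
Pot levels (distinct totals of non-folded players): 21, 58
Layer 1-21: 21 each from A, B, D = 21*3 = 63 chips; eligible A, B, D
Layer 22-58: 37 each from A, D = 37*2 = 74 chips; eligible A, D

Pot 1: 63 chips, eligible: A, B, D
Pot 2: 74 chips, eligible: A, D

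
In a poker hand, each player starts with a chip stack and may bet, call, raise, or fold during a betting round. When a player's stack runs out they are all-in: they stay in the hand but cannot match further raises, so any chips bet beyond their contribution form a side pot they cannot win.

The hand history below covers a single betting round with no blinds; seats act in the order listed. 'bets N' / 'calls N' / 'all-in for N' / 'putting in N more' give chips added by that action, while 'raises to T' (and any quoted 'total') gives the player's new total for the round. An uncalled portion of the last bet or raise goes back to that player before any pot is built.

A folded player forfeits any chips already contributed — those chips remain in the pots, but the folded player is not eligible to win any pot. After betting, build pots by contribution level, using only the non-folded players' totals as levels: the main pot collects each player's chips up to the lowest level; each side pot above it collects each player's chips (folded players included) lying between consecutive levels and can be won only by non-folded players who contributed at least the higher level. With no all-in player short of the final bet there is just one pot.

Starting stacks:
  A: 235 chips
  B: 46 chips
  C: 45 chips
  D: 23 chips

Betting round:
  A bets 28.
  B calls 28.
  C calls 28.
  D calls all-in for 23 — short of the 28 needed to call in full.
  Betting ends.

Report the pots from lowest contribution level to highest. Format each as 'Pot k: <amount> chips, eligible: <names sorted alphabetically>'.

Pot 1: 92 chips, eligible: A, B, C, D
Pot 2: 15 chips, eligible: A, B, C

Derivation:
Contributions: A=28, B=28, C=28, D=23
Pot levels (distinct totals of non-folded players): 23, 28
Layer 1-23: 23 each from A, B, C, D = 23*4 = 92 chips; eligible A, B, C, D
Layer 24-28: 5 each from A, B, C = 5*3 = 15 chips; eligible A, B, C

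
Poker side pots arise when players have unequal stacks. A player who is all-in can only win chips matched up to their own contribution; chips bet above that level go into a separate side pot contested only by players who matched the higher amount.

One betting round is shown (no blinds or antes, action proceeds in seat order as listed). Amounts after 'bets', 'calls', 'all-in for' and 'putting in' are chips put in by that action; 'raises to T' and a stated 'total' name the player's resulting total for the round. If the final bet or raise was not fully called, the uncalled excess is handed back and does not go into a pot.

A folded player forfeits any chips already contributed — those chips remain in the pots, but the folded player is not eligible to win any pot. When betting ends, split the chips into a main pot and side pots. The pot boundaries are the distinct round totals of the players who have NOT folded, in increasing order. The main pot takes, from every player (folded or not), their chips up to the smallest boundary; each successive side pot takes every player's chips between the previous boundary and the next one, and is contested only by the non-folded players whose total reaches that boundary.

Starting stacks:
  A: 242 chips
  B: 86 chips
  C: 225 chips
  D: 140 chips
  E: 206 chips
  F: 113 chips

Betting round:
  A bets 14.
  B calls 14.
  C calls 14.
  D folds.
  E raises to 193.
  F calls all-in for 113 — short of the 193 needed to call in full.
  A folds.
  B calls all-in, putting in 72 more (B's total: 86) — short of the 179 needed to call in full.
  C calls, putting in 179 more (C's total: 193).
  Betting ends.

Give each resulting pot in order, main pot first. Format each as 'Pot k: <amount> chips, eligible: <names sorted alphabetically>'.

Contributions: A=14, B=86, C=193, E=193, F=113
Folded: A, D
Pot levels (distinct totals of non-folded players): 86, 113, 193
Layer 1-86: A 14 + B 86 + C 86 + E 86 + F 86 = 358 chips; eligible B, C, E, F
Layer 87-113: 27 each from C, E, F = 27*3 = 81 chips; eligible C, E, F
Layer 114-193: 80 each from C, E = 80*2 = 160 chips; eligible C, E

Pot 1: 358 chips, eligible: B, C, E, F
Pot 2: 81 chips, eligible: C, E, F
Pot 3: 160 chips, eligible: C, E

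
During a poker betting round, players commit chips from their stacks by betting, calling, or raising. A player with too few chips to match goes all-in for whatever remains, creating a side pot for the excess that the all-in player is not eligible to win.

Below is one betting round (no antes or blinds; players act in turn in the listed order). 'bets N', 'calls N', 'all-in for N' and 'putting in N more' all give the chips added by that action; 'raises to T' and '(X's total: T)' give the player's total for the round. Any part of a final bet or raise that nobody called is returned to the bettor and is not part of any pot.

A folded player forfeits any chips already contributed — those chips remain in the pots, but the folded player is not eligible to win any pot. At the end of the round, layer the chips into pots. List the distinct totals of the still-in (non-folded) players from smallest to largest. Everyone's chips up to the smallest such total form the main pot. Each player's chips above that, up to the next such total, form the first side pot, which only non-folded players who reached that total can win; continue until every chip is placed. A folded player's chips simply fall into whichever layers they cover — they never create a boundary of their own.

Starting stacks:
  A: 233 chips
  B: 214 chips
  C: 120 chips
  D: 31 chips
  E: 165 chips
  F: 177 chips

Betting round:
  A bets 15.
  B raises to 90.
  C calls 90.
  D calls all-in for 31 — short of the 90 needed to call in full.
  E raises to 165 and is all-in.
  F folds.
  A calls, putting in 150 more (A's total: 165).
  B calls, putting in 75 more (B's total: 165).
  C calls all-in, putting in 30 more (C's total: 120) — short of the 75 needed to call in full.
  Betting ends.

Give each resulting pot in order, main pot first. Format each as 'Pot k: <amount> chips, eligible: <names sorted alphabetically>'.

Pot 1: 155 chips, eligible: A, B, C, D, E
Pot 2: 356 chips, eligible: A, B, C, E
Pot 3: 135 chips, eligible: A, B, E

Derivation:
Contributions: A=165, B=165, C=120, D=31, E=165
Folded: F
Pot levels (distinct totals of non-folded players): 31, 120, 165
Layer 1-31: 31 each from A, B, C, D, E = 31*5 = 155 chips; eligible A, B, C, D, E
Layer 32-120: 89 each from A, B, C, E = 89*4 = 356 chips; eligible A, B, C, E
Layer 121-165: 45 each from A, B, E = 45*3 = 135 chips; eligible A, B, E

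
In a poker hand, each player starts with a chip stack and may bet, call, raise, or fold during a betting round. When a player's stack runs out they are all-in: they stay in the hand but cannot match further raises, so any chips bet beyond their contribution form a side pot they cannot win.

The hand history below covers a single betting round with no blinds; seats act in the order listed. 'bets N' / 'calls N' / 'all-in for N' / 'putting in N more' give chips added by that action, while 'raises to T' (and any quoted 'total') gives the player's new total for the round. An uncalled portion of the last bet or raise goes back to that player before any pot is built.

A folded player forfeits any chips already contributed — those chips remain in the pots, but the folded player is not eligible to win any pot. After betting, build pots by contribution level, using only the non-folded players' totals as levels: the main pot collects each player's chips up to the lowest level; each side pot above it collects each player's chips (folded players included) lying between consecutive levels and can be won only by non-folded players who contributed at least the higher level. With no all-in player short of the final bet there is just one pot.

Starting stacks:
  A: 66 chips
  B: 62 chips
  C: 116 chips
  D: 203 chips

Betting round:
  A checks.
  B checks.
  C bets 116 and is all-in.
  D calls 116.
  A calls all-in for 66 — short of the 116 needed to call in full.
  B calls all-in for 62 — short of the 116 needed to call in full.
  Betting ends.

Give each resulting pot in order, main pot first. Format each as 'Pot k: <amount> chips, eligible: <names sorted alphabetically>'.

Contributions: A=66, B=62, C=116, D=116
Pot levels (distinct totals of non-folded players): 62, 66, 116
Layer 1-62: 62 each from A, B, C, D = 62*4 = 248 chips; eligible A, B, C, D
Layer 63-66: 4 each from A, C, D = 4*3 = 12 chips; eligible A, C, D
Layer 67-116: 50 each from C, D = 50*2 = 100 chips; eligible C, D

Pot 1: 248 chips, eligible: A, B, C, D
Pot 2: 12 chips, eligible: A, C, D
Pot 3: 100 chips, eligible: C, D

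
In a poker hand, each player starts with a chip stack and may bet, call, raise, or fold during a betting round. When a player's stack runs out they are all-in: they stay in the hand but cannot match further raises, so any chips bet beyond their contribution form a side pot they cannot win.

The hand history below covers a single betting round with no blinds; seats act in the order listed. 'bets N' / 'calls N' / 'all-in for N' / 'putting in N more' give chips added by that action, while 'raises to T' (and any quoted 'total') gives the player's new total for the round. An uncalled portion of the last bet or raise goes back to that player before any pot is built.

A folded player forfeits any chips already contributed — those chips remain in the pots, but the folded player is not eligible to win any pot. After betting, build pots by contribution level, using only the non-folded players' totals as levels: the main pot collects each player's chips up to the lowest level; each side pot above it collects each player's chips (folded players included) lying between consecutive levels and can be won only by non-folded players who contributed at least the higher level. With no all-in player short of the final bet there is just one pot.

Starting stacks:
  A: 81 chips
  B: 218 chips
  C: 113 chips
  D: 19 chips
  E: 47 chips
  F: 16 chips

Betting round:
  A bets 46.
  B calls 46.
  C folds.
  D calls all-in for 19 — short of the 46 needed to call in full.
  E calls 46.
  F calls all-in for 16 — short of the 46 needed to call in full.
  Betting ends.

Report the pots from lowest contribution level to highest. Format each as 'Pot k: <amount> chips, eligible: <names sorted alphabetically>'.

Pot 1: 80 chips, eligible: A, B, D, E, F
Pot 2: 12 chips, eligible: A, B, D, E
Pot 3: 81 chips, eligible: A, B, E

Derivation:
Contributions: A=46, B=46, D=19, E=46, F=16
Folded: C
Pot levels (distinct totals of non-folded players): 16, 19, 46
Layer 1-16: 16 each from A, B, D, E, F = 16*5 = 80 chips; eligible A, B, D, E, F
Layer 17-19: 3 each from A, B, D, E = 3*4 = 12 chips; eligible A, B, D, E
Layer 20-46: 27 each from A, B, E = 27*3 = 81 chips; eligible A, B, E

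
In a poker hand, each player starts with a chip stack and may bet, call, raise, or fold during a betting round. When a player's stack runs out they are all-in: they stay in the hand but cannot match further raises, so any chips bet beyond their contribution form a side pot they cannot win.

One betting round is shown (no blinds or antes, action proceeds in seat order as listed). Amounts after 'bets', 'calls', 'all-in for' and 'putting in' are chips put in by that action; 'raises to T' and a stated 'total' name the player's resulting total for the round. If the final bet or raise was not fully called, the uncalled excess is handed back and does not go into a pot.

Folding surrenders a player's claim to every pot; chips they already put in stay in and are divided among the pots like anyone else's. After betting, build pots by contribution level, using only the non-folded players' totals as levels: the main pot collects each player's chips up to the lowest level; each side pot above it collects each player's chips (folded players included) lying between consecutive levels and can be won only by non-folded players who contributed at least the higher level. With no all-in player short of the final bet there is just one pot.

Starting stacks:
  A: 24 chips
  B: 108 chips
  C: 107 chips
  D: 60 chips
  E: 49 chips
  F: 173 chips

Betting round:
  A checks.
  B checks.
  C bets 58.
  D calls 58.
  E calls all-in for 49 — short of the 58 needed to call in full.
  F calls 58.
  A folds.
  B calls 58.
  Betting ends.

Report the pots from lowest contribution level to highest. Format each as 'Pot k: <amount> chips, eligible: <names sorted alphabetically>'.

Contributions: B=58, C=58, D=58, E=49, F=58
Folded: A
Pot levels (distinct totals of non-folded players): 49, 58
Layer 1-49: 49 each from B, C, D, E, F = 49*5 = 245 chips; eligible B, C, D, E, F
Layer 50-58: 9 each from B, C, D, F = 9*4 = 36 chips; eligible B, C, D, F

Pot 1: 245 chips, eligible: B, C, D, E, F
Pot 2: 36 chips, eligible: B, C, D, F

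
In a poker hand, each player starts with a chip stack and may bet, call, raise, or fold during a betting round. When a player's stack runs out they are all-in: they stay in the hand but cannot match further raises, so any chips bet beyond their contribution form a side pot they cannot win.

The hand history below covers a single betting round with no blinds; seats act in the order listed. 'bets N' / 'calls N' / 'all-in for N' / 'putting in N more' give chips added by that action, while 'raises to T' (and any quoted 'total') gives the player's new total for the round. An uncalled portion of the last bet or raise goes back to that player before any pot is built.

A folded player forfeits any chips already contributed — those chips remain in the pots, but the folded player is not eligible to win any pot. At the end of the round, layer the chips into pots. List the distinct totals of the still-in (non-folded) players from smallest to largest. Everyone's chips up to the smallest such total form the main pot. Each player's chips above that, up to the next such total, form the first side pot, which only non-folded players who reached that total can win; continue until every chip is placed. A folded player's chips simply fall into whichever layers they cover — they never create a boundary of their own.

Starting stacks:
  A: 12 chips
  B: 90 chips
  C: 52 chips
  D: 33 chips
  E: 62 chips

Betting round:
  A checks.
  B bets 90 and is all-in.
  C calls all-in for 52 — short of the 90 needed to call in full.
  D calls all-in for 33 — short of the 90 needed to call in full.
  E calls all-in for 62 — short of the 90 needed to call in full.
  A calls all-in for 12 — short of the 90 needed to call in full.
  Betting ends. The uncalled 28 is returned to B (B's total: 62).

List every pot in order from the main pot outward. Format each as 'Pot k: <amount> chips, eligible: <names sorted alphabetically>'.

Pot 1: 60 chips, eligible: A, B, C, D, E
Pot 2: 84 chips, eligible: B, C, D, E
Pot 3: 57 chips, eligible: B, C, E
Pot 4: 20 chips, eligible: B, E

Derivation:
Contributions (after 28 returned to B): A=12, B=62, C=52, D=33, E=62
Pot levels (distinct totals of non-folded players): 12, 33, 52, 62
Layer 1-12: 12 each from A, B, C, D, E = 12*5 = 60 chips; eligible A, B, C, D, E
Layer 13-33: 21 each from B, C, D, E = 21*4 = 84 chips; eligible B, C, D, E
Layer 34-52: 19 each from B, C, E = 19*3 = 57 chips; eligible B, C, E
Layer 53-62: 10 each from B, E = 10*2 = 20 chips; eligible B, E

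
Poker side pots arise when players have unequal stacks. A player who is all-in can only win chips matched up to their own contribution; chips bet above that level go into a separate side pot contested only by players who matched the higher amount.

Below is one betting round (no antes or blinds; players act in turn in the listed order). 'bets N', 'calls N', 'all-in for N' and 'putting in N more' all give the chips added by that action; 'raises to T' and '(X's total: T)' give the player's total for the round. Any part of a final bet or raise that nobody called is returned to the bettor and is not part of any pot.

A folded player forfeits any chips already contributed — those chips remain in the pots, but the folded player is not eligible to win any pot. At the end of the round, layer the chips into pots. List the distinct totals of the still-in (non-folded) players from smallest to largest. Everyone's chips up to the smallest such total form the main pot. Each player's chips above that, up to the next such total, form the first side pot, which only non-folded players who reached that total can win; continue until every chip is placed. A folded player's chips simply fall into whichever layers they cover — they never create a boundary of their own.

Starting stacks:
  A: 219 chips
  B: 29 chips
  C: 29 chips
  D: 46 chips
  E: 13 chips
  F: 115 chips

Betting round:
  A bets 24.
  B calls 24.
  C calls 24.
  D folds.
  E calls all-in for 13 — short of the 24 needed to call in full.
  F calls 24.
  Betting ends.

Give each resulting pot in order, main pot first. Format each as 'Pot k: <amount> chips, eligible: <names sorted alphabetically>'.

Pot 1: 65 chips, eligible: A, B, C, E, F
Pot 2: 44 chips, eligible: A, B, C, F

Derivation:
Contributions: A=24, B=24, C=24, E=13, F=24
Folded: D
Pot levels (distinct totals of non-folded players): 13, 24
Layer 1-13: 13 each from A, B, C, E, F = 13*5 = 65 chips; eligible A, B, C, E, F
Layer 14-24: 11 each from A, B, C, F = 11*4 = 44 chips; eligible A, B, C, F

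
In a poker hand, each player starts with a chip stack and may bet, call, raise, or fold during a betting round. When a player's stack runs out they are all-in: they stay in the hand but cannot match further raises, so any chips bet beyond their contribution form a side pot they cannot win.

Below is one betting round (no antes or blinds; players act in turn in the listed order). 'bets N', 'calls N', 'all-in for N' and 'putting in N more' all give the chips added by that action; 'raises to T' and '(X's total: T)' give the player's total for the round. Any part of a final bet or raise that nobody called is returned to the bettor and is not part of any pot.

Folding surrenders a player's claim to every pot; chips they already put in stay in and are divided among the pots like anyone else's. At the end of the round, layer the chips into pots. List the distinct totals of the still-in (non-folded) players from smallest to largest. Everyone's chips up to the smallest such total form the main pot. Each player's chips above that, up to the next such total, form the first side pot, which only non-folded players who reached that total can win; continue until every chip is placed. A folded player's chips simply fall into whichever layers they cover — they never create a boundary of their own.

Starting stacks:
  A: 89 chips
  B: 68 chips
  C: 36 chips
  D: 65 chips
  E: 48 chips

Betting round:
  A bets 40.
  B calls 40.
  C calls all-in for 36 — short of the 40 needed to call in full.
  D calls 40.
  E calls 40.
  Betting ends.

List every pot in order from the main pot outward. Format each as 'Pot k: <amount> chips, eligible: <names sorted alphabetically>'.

Pot 1: 180 chips, eligible: A, B, C, D, E
Pot 2: 16 chips, eligible: A, B, D, E

Derivation:
Contributions: A=40, B=40, C=36, D=40, E=40
Pot levels (distinct totals of non-folded players): 36, 40
Layer 1-36: 36 each from A, B, C, D, E = 36*5 = 180 chips; eligible A, B, C, D, E
Layer 37-40: 4 each from A, B, D, E = 4*4 = 16 chips; eligible A, B, D, E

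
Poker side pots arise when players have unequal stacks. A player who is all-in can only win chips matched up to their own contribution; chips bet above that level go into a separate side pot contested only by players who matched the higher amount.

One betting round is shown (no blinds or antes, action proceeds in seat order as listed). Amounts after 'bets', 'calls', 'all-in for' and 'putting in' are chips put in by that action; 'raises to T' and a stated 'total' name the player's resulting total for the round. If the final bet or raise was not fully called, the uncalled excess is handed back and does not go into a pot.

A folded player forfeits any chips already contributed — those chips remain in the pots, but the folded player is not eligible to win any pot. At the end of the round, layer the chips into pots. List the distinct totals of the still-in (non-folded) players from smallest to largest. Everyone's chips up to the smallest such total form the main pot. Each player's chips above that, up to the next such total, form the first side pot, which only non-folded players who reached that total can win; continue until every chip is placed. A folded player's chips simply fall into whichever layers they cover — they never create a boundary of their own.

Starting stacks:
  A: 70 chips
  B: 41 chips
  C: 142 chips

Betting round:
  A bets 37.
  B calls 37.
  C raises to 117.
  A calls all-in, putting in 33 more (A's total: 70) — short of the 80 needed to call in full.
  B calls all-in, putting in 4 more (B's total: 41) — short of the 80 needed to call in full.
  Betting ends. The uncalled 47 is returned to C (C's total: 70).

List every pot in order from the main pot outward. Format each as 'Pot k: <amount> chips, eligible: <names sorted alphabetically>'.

Pot 1: 123 chips, eligible: A, B, C
Pot 2: 58 chips, eligible: A, C

Derivation:
Contributions (after 47 returned to C): A=70, B=41, C=70
Pot levels (distinct totals of non-folded players): 41, 70
Layer 1-41: 41 each from A, B, C = 41*3 = 123 chips; eligible A, B, C
Layer 42-70: 29 each from A, C = 29*2 = 58 chips; eligible A, C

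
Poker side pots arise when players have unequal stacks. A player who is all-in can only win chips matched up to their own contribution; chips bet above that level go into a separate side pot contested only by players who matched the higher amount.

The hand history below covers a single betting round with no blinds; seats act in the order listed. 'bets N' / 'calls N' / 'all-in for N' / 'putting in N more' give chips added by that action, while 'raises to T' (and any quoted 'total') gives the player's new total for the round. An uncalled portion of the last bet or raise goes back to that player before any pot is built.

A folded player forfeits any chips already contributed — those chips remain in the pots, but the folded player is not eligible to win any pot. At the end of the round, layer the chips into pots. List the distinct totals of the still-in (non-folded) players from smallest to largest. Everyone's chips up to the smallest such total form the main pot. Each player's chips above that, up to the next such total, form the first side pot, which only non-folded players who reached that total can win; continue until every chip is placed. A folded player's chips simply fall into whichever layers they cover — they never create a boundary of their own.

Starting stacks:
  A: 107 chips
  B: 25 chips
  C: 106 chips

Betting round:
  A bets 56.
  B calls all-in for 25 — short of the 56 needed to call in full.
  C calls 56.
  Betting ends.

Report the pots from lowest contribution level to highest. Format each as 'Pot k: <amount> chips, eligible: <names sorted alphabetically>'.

Pot 1: 75 chips, eligible: A, B, C
Pot 2: 62 chips, eligible: A, C

Derivation:
Contributions: A=56, B=25, C=56
Pot levels (distinct totals of non-folded players): 25, 56
Layer 1-25: 25 each from A, B, C = 25*3 = 75 chips; eligible A, B, C
Layer 26-56: 31 each from A, C = 31*2 = 62 chips; eligible A, C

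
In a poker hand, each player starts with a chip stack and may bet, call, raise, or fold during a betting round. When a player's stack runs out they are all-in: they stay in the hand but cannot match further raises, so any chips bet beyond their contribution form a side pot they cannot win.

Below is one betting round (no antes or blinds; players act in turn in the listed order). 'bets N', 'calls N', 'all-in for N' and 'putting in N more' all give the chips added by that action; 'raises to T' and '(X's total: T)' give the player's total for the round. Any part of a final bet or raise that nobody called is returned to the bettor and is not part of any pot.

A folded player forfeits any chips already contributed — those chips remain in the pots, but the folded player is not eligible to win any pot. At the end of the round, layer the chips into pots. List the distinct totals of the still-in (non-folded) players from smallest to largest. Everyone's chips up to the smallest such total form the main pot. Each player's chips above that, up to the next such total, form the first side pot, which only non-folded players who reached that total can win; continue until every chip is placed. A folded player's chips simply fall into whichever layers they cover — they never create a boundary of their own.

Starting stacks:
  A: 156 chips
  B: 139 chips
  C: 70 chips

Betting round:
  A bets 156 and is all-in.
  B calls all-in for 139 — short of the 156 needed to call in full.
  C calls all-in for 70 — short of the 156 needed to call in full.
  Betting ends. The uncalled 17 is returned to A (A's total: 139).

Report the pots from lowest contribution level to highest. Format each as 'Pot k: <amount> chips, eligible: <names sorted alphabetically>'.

Pot 1: 210 chips, eligible: A, B, C
Pot 2: 138 chips, eligible: A, B

Derivation:
Contributions (after 17 returned to A): A=139, B=139, C=70
Pot levels (distinct totals of non-folded players): 70, 139
Layer 1-70: 70 each from A, B, C = 70*3 = 210 chips; eligible A, B, C
Layer 71-139: 69 each from A, B = 69*2 = 138 chips; eligible A, B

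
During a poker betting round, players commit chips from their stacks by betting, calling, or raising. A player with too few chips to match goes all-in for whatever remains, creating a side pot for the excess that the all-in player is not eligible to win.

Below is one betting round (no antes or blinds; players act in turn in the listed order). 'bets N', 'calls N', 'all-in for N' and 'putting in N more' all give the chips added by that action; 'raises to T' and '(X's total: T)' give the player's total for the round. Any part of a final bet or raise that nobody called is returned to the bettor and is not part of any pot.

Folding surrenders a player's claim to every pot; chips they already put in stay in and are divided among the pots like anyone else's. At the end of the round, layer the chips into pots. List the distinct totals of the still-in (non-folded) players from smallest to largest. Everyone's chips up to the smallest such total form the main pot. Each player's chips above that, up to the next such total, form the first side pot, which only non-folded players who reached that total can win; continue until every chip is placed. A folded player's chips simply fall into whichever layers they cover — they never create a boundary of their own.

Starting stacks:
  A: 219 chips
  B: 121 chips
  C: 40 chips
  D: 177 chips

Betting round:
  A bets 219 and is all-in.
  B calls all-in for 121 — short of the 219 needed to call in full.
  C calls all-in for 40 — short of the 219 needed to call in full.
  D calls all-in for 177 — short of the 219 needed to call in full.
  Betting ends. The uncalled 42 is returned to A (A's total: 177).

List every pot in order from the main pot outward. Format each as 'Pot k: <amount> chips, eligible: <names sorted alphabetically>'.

Pot 1: 160 chips, eligible: A, B, C, D
Pot 2: 243 chips, eligible: A, B, D
Pot 3: 112 chips, eligible: A, D

Derivation:
Contributions (after 42 returned to A): A=177, B=121, C=40, D=177
Pot levels (distinct totals of non-folded players): 40, 121, 177
Layer 1-40: 40 each from A, B, C, D = 40*4 = 160 chips; eligible A, B, C, D
Layer 41-121: 81 each from A, B, D = 81*3 = 243 chips; eligible A, B, D
Layer 122-177: 56 each from A, D = 56*2 = 112 chips; eligible A, D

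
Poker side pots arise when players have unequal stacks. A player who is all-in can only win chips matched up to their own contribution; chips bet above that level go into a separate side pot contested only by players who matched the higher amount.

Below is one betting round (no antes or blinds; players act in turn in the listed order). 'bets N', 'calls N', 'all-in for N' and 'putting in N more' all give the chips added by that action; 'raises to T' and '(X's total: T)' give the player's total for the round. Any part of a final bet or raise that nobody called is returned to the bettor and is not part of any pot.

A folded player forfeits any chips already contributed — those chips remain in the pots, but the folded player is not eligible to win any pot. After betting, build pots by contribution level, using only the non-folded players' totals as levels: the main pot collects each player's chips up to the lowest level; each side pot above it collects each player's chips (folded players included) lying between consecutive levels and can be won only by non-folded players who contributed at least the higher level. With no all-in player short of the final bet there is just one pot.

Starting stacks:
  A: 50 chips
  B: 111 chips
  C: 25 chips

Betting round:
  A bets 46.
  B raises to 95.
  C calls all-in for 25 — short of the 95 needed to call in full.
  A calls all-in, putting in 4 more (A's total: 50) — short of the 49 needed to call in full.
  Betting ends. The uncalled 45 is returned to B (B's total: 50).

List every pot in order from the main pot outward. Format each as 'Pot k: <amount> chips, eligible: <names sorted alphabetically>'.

Pot 1: 75 chips, eligible: A, B, C
Pot 2: 50 chips, eligible: A, B

Derivation:
Contributions (after 45 returned to B): A=50, B=50, C=25
Pot levels (distinct totals of non-folded players): 25, 50
Layer 1-25: 25 each from A, B, C = 25*3 = 75 chips; eligible A, B, C
Layer 26-50: 25 each from A, B = 25*2 = 50 chips; eligible A, B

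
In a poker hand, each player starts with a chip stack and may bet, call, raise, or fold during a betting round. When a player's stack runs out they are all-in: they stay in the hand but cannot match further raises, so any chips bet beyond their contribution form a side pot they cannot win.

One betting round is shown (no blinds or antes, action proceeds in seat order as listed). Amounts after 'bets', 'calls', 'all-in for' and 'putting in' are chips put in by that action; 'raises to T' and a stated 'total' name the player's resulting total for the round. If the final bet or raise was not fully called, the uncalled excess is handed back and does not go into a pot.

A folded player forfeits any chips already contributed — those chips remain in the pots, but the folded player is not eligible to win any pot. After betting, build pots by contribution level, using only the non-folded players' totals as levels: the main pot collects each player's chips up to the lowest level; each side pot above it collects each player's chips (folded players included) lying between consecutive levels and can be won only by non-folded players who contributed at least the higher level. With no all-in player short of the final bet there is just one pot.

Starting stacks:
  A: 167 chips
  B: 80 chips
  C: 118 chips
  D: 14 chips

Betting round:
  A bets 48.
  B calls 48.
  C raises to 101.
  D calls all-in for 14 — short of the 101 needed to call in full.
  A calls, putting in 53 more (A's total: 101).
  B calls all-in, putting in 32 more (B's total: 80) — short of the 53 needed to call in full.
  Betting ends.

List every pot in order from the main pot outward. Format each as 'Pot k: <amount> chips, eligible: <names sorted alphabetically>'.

Contributions: A=101, B=80, C=101, D=14
Pot levels (distinct totals of non-folded players): 14, 80, 101
Layer 1-14: 14 each from A, B, C, D = 14*4 = 56 chips; eligible A, B, C, D
Layer 15-80: 66 each from A, B, C = 66*3 = 198 chips; eligible A, B, C
Layer 81-101: 21 each from A, C = 21*2 = 42 chips; eligible A, C

Pot 1: 56 chips, eligible: A, B, C, D
Pot 2: 198 chips, eligible: A, B, C
Pot 3: 42 chips, eligible: A, C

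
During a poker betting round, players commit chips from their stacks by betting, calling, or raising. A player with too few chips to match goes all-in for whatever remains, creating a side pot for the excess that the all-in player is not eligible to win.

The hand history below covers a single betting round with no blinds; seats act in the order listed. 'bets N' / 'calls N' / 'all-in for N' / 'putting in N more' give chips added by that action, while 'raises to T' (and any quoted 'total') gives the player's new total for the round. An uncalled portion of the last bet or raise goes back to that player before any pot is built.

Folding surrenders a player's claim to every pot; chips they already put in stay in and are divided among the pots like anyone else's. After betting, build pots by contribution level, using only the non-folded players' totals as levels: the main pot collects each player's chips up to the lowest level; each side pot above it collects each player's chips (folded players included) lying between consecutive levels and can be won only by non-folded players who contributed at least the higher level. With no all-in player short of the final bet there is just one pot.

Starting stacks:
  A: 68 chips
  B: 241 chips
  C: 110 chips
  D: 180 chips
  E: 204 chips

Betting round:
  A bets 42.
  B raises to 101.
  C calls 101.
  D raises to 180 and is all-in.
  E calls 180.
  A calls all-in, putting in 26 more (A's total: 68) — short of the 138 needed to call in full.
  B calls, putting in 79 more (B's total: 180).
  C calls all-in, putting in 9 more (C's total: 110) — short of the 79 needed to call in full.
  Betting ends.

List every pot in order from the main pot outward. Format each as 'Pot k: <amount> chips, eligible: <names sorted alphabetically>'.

Pot 1: 340 chips, eligible: A, B, C, D, E
Pot 2: 168 chips, eligible: B, C, D, E
Pot 3: 210 chips, eligible: B, D, E

Derivation:
Contributions: A=68, B=180, C=110, D=180, E=180
Pot levels (distinct totals of non-folded players): 68, 110, 180
Layer 1-68: 68 each from A, B, C, D, E = 68*5 = 340 chips; eligible A, B, C, D, E
Layer 69-110: 42 each from B, C, D, E = 42*4 = 168 chips; eligible B, C, D, E
Layer 111-180: 70 each from B, D, E = 70*3 = 210 chips; eligible B, D, E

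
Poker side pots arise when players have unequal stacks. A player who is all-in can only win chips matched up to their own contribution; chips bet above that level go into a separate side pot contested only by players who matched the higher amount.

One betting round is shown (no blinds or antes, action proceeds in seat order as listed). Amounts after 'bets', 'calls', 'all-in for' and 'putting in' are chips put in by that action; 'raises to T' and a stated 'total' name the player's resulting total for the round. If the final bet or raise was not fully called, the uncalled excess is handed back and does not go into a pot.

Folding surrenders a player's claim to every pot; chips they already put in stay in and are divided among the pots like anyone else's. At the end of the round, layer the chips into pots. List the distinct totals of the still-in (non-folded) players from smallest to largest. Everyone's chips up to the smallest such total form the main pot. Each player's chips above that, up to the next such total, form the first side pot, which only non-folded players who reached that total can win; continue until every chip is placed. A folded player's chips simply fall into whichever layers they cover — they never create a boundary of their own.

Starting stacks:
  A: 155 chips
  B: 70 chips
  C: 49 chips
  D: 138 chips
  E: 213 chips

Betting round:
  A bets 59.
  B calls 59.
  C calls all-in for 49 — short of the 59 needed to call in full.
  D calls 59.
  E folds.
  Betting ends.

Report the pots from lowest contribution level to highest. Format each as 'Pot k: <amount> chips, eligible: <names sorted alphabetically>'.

Pot 1: 196 chips, eligible: A, B, C, D
Pot 2: 30 chips, eligible: A, B, D

Derivation:
Contributions: A=59, B=59, C=49, D=59
Folded: E
Pot levels (distinct totals of non-folded players): 49, 59
Layer 1-49: 49 each from A, B, C, D = 49*4 = 196 chips; eligible A, B, C, D
Layer 50-59: 10 each from A, B, D = 10*3 = 30 chips; eligible A, B, D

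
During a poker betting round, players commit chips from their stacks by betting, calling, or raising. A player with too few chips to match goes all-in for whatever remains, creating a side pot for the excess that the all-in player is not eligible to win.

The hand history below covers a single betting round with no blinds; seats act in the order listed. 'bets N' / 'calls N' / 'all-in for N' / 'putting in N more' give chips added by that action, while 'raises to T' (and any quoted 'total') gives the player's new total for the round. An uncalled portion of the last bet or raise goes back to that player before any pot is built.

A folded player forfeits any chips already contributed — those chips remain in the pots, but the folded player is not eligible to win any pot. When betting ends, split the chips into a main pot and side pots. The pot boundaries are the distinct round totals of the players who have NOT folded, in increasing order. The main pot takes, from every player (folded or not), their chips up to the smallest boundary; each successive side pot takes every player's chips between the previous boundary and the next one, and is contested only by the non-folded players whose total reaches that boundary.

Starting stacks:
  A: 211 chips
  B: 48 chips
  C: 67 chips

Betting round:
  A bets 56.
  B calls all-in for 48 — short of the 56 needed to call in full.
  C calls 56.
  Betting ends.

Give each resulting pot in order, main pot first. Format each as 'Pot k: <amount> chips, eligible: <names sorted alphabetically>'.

Pot 1: 144 chips, eligible: A, B, C
Pot 2: 16 chips, eligible: A, C

Derivation:
Contributions: A=56, B=48, C=56
Pot levels (distinct totals of non-folded players): 48, 56
Layer 1-48: 48 each from A, B, C = 48*3 = 144 chips; eligible A, B, C
Layer 49-56: 8 each from A, C = 8*2 = 16 chips; eligible A, C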